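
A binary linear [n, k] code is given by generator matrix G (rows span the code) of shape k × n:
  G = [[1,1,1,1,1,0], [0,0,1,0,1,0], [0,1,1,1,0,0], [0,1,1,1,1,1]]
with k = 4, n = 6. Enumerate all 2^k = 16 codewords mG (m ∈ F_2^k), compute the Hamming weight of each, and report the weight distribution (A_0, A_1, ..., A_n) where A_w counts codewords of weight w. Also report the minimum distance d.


Weight distribution: A_0 = 1, A_2 = 6, A_3 = 4, A_4 = 1, A_5 = 4. Minimum distance d = 2.

Enumerate all 2^4 = 16 messages m ∈ F_2^4.
For each, compute codeword c = mG in F_2^6, then tally its weight.
  m = 0000 → c = 000000, weight = 0.
  m = 1000 → c = 111110, weight = 5.
  m = 0100 → c = 001010, weight = 2.
  m = 1100 → c = 110100, weight = 3.
  m = 0010 → c = 011100, weight = 3.
  m = 1010 → c = 100010, weight = 2.
  m = 0110 → c = 010110, weight = 3.
  m = 1110 → c = 101000, weight = 2.
  m = 0001 → c = 011111, weight = 5.
  m = 1001 → c = 100001, weight = 2.
  m = 0101 → c = 010101, weight = 3.
  m = 1101 → c = 101011, weight = 4.
  m = 0011 → c = 000011, weight = 2.
  m = 1011 → c = 111101, weight = 5.
  m = 0111 → c = 001001, weight = 2.
  m = 1111 → c = 110111, weight = 5.
Tally weights:
  weight 0: 1 codewords.
  weight 2: 6 codewords.
  weight 3: 4 codewords.
  weight 4: 1 codewords.
  weight 5: 4 codewords.
Minimum distance d = smallest w > 0 with A_w > 0 = 2.
Sanity: Σ A_w = 16 = 2^4 = 16 ✓.


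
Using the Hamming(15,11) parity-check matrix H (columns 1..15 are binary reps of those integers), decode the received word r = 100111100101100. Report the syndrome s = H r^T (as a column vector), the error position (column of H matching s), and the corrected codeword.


s = (1, 0, 1, 0)^T, error position = 10, corrected codeword c = 100111100001100

Compute s = H r^T mod 2 one row at a time:
  s_1 = 0 + 0 + 1 + 0 + 1 + 1 + 0 + 0 = 3 ≡ 1 (mod 2).
  s_2 = 1 + 1 + 1 + 1 + 1 + 1 + 0 + 0 = 6 ≡ 0 (mod 2).
  s_3 = 0 + 0 + 1 + 1 + 1 + 0 + 0 + 0 = 3 ≡ 1 (mod 2).
  s_4 = 1 + 0 + 1 + 1 + 0 + 0 + 1 + 0 = 4 ≡ 0 (mod 2).
s = (1, 0, 1, 0)^T — this equals column 10 of H (binary 1010), so error is at position 10.
Correct: flip bit 10 of r = 100111100101100 to get c = 100111100001100.


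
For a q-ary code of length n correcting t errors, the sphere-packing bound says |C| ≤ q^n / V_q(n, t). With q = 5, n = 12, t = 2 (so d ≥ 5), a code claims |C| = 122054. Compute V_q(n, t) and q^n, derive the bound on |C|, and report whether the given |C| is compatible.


V_q(n, t) = 1105, q^n = 244140625, Hamming bound = 220941, |C| = 122054 ≤ bound (satisfied).

Step 1: Compute V_q(n, t) = Σ_{j=0}^2 C(n, j) (q−1)^j.
  j = 0: C(12,0)·(4)^0 = 1·1 = 1.
  j = 1: C(12,1)·(4)^1 = 12·4 = 48.
  j = 2: C(12,2)·(4)^2 = 66·16 = 1056.
  V_q(n, t) = 1 + 48 + 1056 = 1105.
Step 2: q^n = 5^12 = 244140625.
Step 3: Hamming bound ⌊q^n / V_q(n,t)⌋ = ⌊244140625/1105⌋ = 220941.
Step 4: Compare |C| = 122054 to 220941: satisfied.
The claimed |C| lies below the Hamming bound.


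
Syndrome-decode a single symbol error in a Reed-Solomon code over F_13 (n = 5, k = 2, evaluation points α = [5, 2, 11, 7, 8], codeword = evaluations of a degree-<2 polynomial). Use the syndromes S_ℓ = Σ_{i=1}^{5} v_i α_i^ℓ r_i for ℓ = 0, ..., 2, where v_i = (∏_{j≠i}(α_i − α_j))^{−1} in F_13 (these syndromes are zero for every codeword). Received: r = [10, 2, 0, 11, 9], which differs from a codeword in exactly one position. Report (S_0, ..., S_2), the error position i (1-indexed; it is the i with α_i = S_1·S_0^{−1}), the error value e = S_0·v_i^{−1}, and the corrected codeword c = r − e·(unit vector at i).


S = (11, 10, 2), error at position 5, error magnitude e = 4, c = [10, 2, 0, 11, 5].

Step 1: column multipliers v_i = (∏_{j≠i}(α_i − α_j))^{−1} mod 13.
  i = 1 (α = 5): (5−2)(5−11)(5−7)(5−8) = 3·(−6)·(−2)·(−3) = −108 ≡ 9, so v_1 = 9^{−1} = 3 (mod 13).
  i = 2 (α = 2): (2−5)(2−11)(2−7)(2−8) = (−3)·(−9)·(−5)·(−6) = 810 ≡ 4, so v_2 = 4^{−1} = 10 (mod 13).
  i = 3 (α = 11): (11−5)(11−2)(11−7)(11−8) = 6·9·4·3 = 648 ≡ 11, so v_3 = 11^{−1} = 6 (mod 13).
  i = 4 (α = 7): (7−5)(7−2)(7−11)(7−8) = 2·5·(−4)·(−1) = 40 ≡ 1, so v_4 = 1^{−1} = 1 (mod 13).
  i = 5 (α = 8): (8−5)(8−2)(8−11)(8−7) = 3·6·(−3)·1 = −54 ≡ 11, so v_5 = 11^{−1} = 6 (mod 13).
  v = [3, 10, 6, 1, 6].
Step 2: syndromes of r = [10, 2, 0, 11, 9] (all sums mod 13).
  S_0 = Σ v_i r_i = 3·10 + 10·2 + 6·0 + 1·11 + 6·9 = 115 ≡ 11.
  S_1 = Σ v_i α_i r_i = 3·5·10 + 10·2·2 + 6·11·0 + 1·7·11 + 6·8·9 = 699 ≡ 10.
  α_i^2 mod 13 = [12, 4, 4, 10, 12].
  S_2 = Σ v_i α_i^2 r_i = 3·12·10 + 10·4·2 + 6·4·0 + 1·10·11 + 6·12·9 = 1198 ≡ 2.
  S = (11, 10, 2) ≠ 0, so r is not a codeword (an error is present).
Step 3: locate the error. For a single error e at position i, S_ℓ = v_i·e·α_i^ℓ, so α_err = S_1/S_0.
  S_0^{−1} = 11^{−1} = 6 (mod 13), so α_err = 10·6 = 60 ≡ 8 = α_5. Error position i = 5.
  Consistency check: S_2/S_1 = 2·4 = 8 ≡ 8 = α_err ✓ (single-error assumption holds).
Step 4: error magnitude e = S_0/v_5 = S_0·∏_{j≠5}(α_5 − α_j) = 11·11 = 121 ≡ 4 (mod 13).
Step 5: correct position 5: c_5 = r_5 − e = 9 − 4 ≡ 5 (mod 13). Hence c = [10, 2, 0, 11, 5].
  Check: interpolating c through the α_i gives m(x) = 1 + 7·x (degree < 2) with m(α_i) = c_i for every i, so c is indeed a codeword.


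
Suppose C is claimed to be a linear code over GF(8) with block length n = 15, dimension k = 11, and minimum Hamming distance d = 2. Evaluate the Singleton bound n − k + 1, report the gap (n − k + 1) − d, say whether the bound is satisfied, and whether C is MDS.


Singleton RHS = n − k + 1 = 5, slack = 3, bound satisfied, not MDS.

Singleton bound: d ≤ n − k + 1.
Here n = 15, k = 11, so n − k + 1 = 5.
Given d = 2, check d ≤ 5: YES.
Slack = (n − k + 1) − d = 3.
The code is NOT MDS (slack = 3 > 0).
Description: the claimed parameters are [15, 11, 2]_8; such a code would be non-MDS.


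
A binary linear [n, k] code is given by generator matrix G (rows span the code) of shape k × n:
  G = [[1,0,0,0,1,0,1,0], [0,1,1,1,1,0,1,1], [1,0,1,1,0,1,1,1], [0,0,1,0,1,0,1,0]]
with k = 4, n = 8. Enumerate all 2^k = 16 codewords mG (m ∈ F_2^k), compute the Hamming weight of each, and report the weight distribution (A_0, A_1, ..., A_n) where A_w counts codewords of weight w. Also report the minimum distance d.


Weight distribution: A_0 = 1, A_2 = 1, A_3 = 4, A_4 = 3, A_5 = 4, A_6 = 3. Minimum distance d = 2.

Enumerate all 2^4 = 16 messages m ∈ F_2^4.
For each, compute codeword c = mG in F_2^8, then tally its weight.
  m = 0000 → c = 00000000, weight = 0.
  m = 1000 → c = 10001010, weight = 3.
  m = 0100 → c = 01111011, weight = 6.
  m = 1100 → c = 11110001, weight = 5.
  m = 0010 → c = 10110111, weight = 6.
  m = 1010 → c = 00111101, weight = 5.
  m = 0110 → c = 11001100, weight = 4.
  m = 1110 → c = 01000110, weight = 3.
  m = 0001 → c = 00101010, weight = 3.
  m = 1001 → c = 10100000, weight = 2.
  m = 0101 → c = 01010001, weight = 3.
  m = 1101 → c = 11011011, weight = 6.
  m = 0011 → c = 10011101, weight = 5.
  m = 1011 → c = 00010111, weight = 4.
  m = 0111 → c = 11100110, weight = 5.
  m = 1111 → c = 01101100, weight = 4.
Tally weights:
  weight 0: 1 codewords.
  weight 2: 1 codewords.
  weight 3: 4 codewords.
  weight 4: 3 codewords.
  weight 5: 4 codewords.
  weight 6: 3 codewords.
Minimum distance d = smallest w > 0 with A_w > 0 = 2.
Sanity: Σ A_w = 16 = 2^4 = 16 ✓.


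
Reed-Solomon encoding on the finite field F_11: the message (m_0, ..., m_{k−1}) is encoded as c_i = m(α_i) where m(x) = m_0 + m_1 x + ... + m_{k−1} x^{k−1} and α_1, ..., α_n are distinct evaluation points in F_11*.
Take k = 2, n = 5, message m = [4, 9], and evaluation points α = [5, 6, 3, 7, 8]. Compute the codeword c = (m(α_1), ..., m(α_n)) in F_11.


c = [5, 3, 9, 1, 10]

Message polynomial: m(x) = 4 + 9·x (mod 11).
For each evaluation point α_i, compute m(α_i) mod 11:
  α_1 = 5: Horner steps 9 → 5, so m(5) = 5.
  α_2 = 6: Horner steps 9 → 3, so m(6) = 3.
  α_3 = 3: Horner steps 9 → 9, so m(3) = 9.
  α_4 = 7: Horner steps 9 → 1, so m(7) = 1.
  α_5 = 8: Horner steps 9 → 10, so m(8) = 10.
Codeword c = [5, 3, 9, 1, 10] ∈ F_11^5.


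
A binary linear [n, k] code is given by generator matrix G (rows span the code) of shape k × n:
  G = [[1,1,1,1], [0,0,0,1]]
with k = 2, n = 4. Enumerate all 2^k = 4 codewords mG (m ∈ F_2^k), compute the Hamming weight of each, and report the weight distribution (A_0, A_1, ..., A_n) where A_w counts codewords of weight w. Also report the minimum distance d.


Weight distribution: A_0 = 1, A_1 = 1, A_3 = 1, A_4 = 1. Minimum distance d = 1.

Enumerate all 2^2 = 4 messages m ∈ F_2^2.
For each, compute codeword c = mG in F_2^4, then tally its weight.
  m = 00 → c = 0000, weight = 0.
  m = 10 → c = 1111, weight = 4.
  m = 01 → c = 0001, weight = 1.
  m = 11 → c = 1110, weight = 3.
Tally weights:
  weight 0: 1 codewords.
  weight 1: 1 codewords.
  weight 3: 1 codewords.
  weight 4: 1 codewords.
Minimum distance d = smallest w > 0 with A_w > 0 = 1.
Sanity: Σ A_w = 4 = 2^2 = 4 ✓.


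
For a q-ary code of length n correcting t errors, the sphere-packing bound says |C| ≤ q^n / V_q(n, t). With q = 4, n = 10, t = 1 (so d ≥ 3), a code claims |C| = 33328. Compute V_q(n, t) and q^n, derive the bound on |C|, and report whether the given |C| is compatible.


V_q(n, t) = 31, q^n = 1048576, Hamming bound = 33825, |C| = 33328 ≤ bound (satisfied).

Step 1: Compute V_q(n, t) = Σ_{j=0}^1 C(n, j) (q−1)^j.
  j = 0: C(10,0)·(3)^0 = 1·1 = 1.
  j = 1: C(10,1)·(3)^1 = 10·3 = 30.
  V_q(n, t) = 1 + 30 = 31.
Step 2: q^n = 4^10 = 1048576.
Step 3: Hamming bound ⌊q^n / V_q(n,t)⌋ = ⌊1048576/31⌋ = 33825.
Step 4: Compare |C| = 33328 to 33825: satisfied.
The claimed |C| lies below the Hamming bound.


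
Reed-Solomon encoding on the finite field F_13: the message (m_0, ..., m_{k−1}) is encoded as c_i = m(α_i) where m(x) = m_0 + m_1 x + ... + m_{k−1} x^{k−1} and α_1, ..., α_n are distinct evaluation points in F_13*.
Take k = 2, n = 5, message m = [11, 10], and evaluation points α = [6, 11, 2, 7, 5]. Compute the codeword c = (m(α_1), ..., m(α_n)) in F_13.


c = [6, 4, 5, 3, 9]

Message polynomial: m(x) = 11 + 10·x (mod 13).
For each evaluation point α_i, compute m(α_i) mod 13:
  α_1 = 6: Horner steps 10 → 6, so m(6) = 6.
  α_2 = 11: Horner steps 10 → 4, so m(11) = 4.
  α_3 = 2: Horner steps 10 → 5, so m(2) = 5.
  α_4 = 7: Horner steps 10 → 3, so m(7) = 3.
  α_5 = 5: Horner steps 10 → 9, so m(5) = 9.
Codeword c = [6, 4, 5, 3, 9] ∈ F_13^5.


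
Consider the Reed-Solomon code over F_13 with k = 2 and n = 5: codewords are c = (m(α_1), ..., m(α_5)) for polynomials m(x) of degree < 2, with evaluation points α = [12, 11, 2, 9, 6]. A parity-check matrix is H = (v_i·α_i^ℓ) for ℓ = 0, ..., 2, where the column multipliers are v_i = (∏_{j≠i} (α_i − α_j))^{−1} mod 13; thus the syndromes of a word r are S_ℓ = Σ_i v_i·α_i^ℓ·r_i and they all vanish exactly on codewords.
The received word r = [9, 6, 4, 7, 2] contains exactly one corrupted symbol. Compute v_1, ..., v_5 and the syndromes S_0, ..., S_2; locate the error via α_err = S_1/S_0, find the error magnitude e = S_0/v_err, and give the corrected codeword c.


S = (8, 5, 8), error at position 1, error magnitude e = 10, c = [12, 6, 4, 7, 2].

Step 1: column multipliers v_i = (∏_{j≠i}(α_i − α_j))^{−1} mod 13.
  i = 1 (α = 12): (12−11)(12−2)(12−9)(12−6) = 1·10·3·6 = 180 ≡ 11, so v_1 = 11^{−1} = 6 (mod 13).
  i = 2 (α = 11): (11−12)(11−2)(11−9)(11−6) = (−1)·9·2·5 = −90 ≡ 1, so v_2 = 1^{−1} = 1 (mod 13).
  i = 3 (α = 2): (2−12)(2−11)(2−9)(2−6) = (−10)·(−9)·(−7)·(−4) = 2520 ≡ 11, so v_3 = 11^{−1} = 6 (mod 13).
  i = 4 (α = 9): (9−12)(9−11)(9−2)(9−6) = (−3)·(−2)·7·3 = 126 ≡ 9, so v_4 = 9^{−1} = 3 (mod 13).
  i = 5 (α = 6): (6−12)(6−11)(6−2)(6−9) = (−6)·(−5)·4·(−3) = −360 ≡ 4, so v_5 = 4^{−1} = 10 (mod 13).
  v = [6, 1, 6, 3, 10].
Step 2: syndromes of r = [9, 6, 4, 7, 2] (all sums mod 13).
  S_0 = Σ v_i r_i = 6·9 + 1·6 + 6·4 + 3·7 + 10·2 = 125 ≡ 8.
  S_1 = Σ v_i α_i r_i = 6·12·9 + 1·11·6 + 6·2·4 + 3·9·7 + 10·6·2 = 1071 ≡ 5.
  α_i^2 mod 13 = [1, 4, 4, 3, 10].
  S_2 = Σ v_i α_i^2 r_i = 6·1·9 + 1·4·6 + 6·4·4 + 3·3·7 + 10·10·2 = 437 ≡ 8.
  S = (8, 5, 8) ≠ 0, so r is not a codeword (an error is present).
Step 3: locate the error. For a single error e at position i, S_ℓ = v_i·e·α_i^ℓ, so α_err = S_1/S_0.
  S_0^{−1} = 8^{−1} = 5 (mod 13), so α_err = 5·5 = 25 ≡ 12 = α_1. Error position i = 1.
  Consistency check: S_2/S_1 = 8·8 = 64 ≡ 12 = α_err ✓ (single-error assumption holds).
Step 4: error magnitude e = S_0/v_1 = S_0·∏_{j≠1}(α_1 − α_j) = 8·11 = 88 ≡ 10 (mod 13).
Step 5: correct position 1: c_1 = r_1 − e = 9 − 10 ≡ 12 (mod 13). Hence c = [12, 6, 4, 7, 2].
  Check: interpolating c through the α_i gives m(x) = 5 + 6·x (degree < 2) with m(α_i) = c_i for every i, so c is indeed a codeword.


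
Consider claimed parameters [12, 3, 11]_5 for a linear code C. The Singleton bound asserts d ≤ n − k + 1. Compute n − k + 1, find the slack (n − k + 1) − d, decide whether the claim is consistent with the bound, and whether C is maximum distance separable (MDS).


Singleton RHS = n − k + 1 = 10, slack = -1, bound violated (no such code; not MDS).

Singleton bound: d ≤ n − k + 1.
Here n = 12, k = 3, so n − k + 1 = 10.
Given d = 11, check d ≤ 10: NO.
Slack = (n − k + 1) − d = -1.
The slack is negative: d = 11 exceeds n − k + 1 = 10 by 1, so the Singleton bound is violated and no linear [12, 3, 11]_5 code can exist. In particular it is not MDS (MDS requires d = n − k + 1 exactly).
Description: the claimed parameters are [12, 3, 11]_5; such a code would be impossible (violates the Singleton bound).


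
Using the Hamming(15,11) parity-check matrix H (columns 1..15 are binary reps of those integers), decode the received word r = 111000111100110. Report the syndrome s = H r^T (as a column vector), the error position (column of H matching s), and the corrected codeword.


s = (1, 1, 1, 1)^T, error position = 15, corrected codeword c = 111000111100111

Compute s = H r^T mod 2 one row at a time:
  s_1 = 1 + 1 + 1 + 0 + 0 + 1 + 1 + 0 = 5 ≡ 1 (mod 2).
  s_2 = 0 + 0 + 0 + 1 + 0 + 1 + 1 + 0 = 3 ≡ 1 (mod 2).
  s_3 = 1 + 1 + 0 + 1 + 1 + 0 + 1 + 0 = 5 ≡ 1 (mod 2).
  s_4 = 1 + 1 + 0 + 1 + 1 + 0 + 1 + 0 = 5 ≡ 1 (mod 2).
s = (1, 1, 1, 1)^T — this equals column 15 of H (binary 1111), so error is at position 15.
Correct: flip bit 15 of r = 111000111100110 to get c = 111000111100111.


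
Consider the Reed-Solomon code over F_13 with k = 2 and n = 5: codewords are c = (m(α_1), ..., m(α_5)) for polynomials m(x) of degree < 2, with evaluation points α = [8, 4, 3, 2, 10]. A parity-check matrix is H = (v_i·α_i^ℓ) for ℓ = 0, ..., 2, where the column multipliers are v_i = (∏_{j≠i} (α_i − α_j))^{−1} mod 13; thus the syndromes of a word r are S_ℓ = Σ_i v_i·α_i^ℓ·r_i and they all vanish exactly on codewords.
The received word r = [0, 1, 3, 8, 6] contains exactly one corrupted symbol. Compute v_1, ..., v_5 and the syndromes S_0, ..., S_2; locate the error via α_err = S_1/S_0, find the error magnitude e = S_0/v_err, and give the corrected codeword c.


S = (11, 7, 8), error at position 3, error magnitude e = 5, c = [0, 1, 11, 8, 6].

Step 1: column multipliers v_i = (∏_{j≠i}(α_i − α_j))^{−1} mod 13.
  i = 1 (α = 8): (8−4)(8−3)(8−2)(8−10) = 4·5·6·(−2) = −240 ≡ 7, so v_1 = 7^{−1} = 2 (mod 13).
  i = 2 (α = 4): (4−8)(4−3)(4−2)(4−10) = (−4)·1·2·(−6) = 48 ≡ 9, so v_2 = 9^{−1} = 3 (mod 13).
  i = 3 (α = 3): (3−8)(3−4)(3−2)(3−10) = (−5)·(−1)·1·(−7) = −35 ≡ 4, so v_3 = 4^{−1} = 10 (mod 13).
  i = 4 (α = 2): (2−8)(2−4)(2−3)(2−10) = (−6)·(−2)·(−1)·(−8) = 96 ≡ 5, so v_4 = 5^{−1} = 8 (mod 13).
  i = 5 (α = 10): (10−8)(10−4)(10−3)(10−2) = 2·6·7·8 = 672 ≡ 9, so v_5 = 9^{−1} = 3 (mod 13).
  v = [2, 3, 10, 8, 3].
Step 2: syndromes of r = [0, 1, 3, 8, 6] (all sums mod 13).
  S_0 = Σ v_i r_i = 2·0 + 3·1 + 10·3 + 8·8 + 3·6 = 115 ≡ 11.
  S_1 = Σ v_i α_i r_i = 2·8·0 + 3·4·1 + 10·3·3 + 8·2·8 + 3·10·6 = 410 ≡ 7.
  α_i^2 mod 13 = [12, 3, 9, 4, 9].
  S_2 = Σ v_i α_i^2 r_i = 2·12·0 + 3·3·1 + 10·9·3 + 8·4·8 + 3·9·6 = 697 ≡ 8.
  S = (11, 7, 8) ≠ 0, so r is not a codeword (an error is present).
Step 3: locate the error. For a single error e at position i, S_ℓ = v_i·e·α_i^ℓ, so α_err = S_1/S_0.
  S_0^{−1} = 11^{−1} = 6 (mod 13), so α_err = 7·6 = 42 ≡ 3 = α_3. Error position i = 3.
  Consistency check: S_2/S_1 = 8·2 = 16 ≡ 3 = α_err ✓ (single-error assumption holds).
Step 4: error magnitude e = S_0/v_3 = S_0·∏_{j≠3}(α_3 − α_j) = 11·4 = 44 ≡ 5 (mod 13).
Step 5: correct position 3: c_3 = r_3 − e = 3 − 5 ≡ 11 (mod 13). Hence c = [0, 1, 11, 8, 6].
  Check: interpolating c through the α_i gives m(x) = 2 + 3·x (degree < 2) with m(α_i) = c_i for every i, so c is indeed a codeword.


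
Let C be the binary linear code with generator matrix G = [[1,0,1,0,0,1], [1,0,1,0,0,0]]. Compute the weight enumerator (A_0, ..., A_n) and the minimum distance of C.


Weight distribution: A_0 = 1, A_1 = 1, A_2 = 1, A_3 = 1. Minimum distance d = 1.

Enumerate all 2^2 = 4 messages m ∈ F_2^2.
For each, compute codeword c = mG in F_2^6, then tally its weight.
  m = 00 → c = 000000, weight = 0.
  m = 10 → c = 101001, weight = 3.
  m = 01 → c = 101000, weight = 2.
  m = 11 → c = 000001, weight = 1.
Tally weights:
  weight 0: 1 codewords.
  weight 1: 1 codewords.
  weight 2: 1 codewords.
  weight 3: 1 codewords.
Minimum distance d = smallest w > 0 with A_w > 0 = 1.
Sanity: Σ A_w = 4 = 2^2 = 4 ✓.


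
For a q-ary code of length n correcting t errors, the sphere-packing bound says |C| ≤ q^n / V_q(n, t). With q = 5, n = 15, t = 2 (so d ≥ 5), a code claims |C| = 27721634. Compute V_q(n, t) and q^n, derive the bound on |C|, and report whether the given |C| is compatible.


V_q(n, t) = 1741, q^n = 30517578125, Hamming bound = 17528764, |C| = 27721634 > bound (violated).

Step 1: Compute V_q(n, t) = Σ_{j=0}^2 C(n, j) (q−1)^j.
  j = 0: C(15,0)·(4)^0 = 1·1 = 1.
  j = 1: C(15,1)·(4)^1 = 15·4 = 60.
  j = 2: C(15,2)·(4)^2 = 105·16 = 1680.
  V_q(n, t) = 1 + 60 + 1680 = 1741.
Step 2: q^n = 5^15 = 30517578125.
Step 3: Hamming bound ⌊q^n / V_q(n,t)⌋ = ⌊30517578125/1741⌋ = 17528764.
Step 4: Compare |C| = 27721634 to 17528764: violated.
The claimed |C| lies above the Hamming bound, so no 5-ary code of length 15 with d ≥ 5 can have 27721634 codewords.


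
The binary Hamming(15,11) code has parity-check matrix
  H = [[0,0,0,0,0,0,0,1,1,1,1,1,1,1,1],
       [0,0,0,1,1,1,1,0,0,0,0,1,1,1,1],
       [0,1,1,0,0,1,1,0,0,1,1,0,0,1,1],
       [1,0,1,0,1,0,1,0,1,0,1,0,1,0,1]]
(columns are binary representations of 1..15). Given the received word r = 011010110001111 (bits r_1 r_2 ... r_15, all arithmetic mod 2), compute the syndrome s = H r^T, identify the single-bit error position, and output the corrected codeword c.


s = (1, 0, 1, 1)^T, error position = 11, corrected codeword c = 011010110011111

Compute s = H r^T mod 2 one row at a time:
  s_1 = 1 + 0 + 0 + 0 + 1 + 1 + 1 + 1 = 5 ≡ 1 (mod 2).
  s_2 = 0 + 1 + 0 + 1 + 1 + 1 + 1 + 1 = 6 ≡ 0 (mod 2).
  s_3 = 1 + 1 + 0 + 1 + 0 + 0 + 1 + 1 = 5 ≡ 1 (mod 2).
  s_4 = 0 + 1 + 1 + 1 + 0 + 0 + 1 + 1 = 5 ≡ 1 (mod 2).
s = (1, 0, 1, 1)^T — this equals column 11 of H (binary 1011), so error is at position 11.
Correct: flip bit 11 of r = 011010110001111 to get c = 011010110011111.


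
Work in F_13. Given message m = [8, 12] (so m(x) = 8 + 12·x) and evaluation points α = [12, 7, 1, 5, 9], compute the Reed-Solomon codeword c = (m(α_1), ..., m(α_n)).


c = [9, 1, 7, 3, 12]

Message polynomial: m(x) = 8 + 12·x (mod 13).
For each evaluation point α_i, compute m(α_i) mod 13:
  α_1 = 12: Horner steps 12 → 9, so m(12) = 9.
  α_2 = 7: Horner steps 12 → 1, so m(7) = 1.
  α_3 = 1: Horner steps 12 → 7, so m(1) = 7.
  α_4 = 5: Horner steps 12 → 3, so m(5) = 3.
  α_5 = 9: Horner steps 12 → 12, so m(9) = 12.
Codeword c = [9, 1, 7, 3, 12] ∈ F_13^5.


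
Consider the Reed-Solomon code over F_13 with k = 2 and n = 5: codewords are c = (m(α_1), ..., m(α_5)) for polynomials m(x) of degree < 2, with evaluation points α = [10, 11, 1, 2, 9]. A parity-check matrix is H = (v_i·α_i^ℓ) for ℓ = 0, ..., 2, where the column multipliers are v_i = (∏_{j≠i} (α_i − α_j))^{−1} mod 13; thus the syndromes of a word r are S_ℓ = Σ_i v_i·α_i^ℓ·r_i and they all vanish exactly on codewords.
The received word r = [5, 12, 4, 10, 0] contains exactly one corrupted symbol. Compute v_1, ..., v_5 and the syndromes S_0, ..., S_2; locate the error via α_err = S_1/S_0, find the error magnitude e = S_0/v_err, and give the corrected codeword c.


S = (2, 7, 5), error at position 1, error magnitude e = 12, c = [6, 12, 4, 10, 0].

Step 1: column multipliers v_i = (∏_{j≠i}(α_i − α_j))^{−1} mod 13.
  i = 1 (α = 10): (10−11)(10−1)(10−2)(10−9) = (−1)·9·8·1 = −72 ≡ 6, so v_1 = 6^{−1} = 11 (mod 13).
  i = 2 (α = 11): (11−10)(11−1)(11−2)(11−9) = 1·10·9·2 = 180 ≡ 11, so v_2 = 11^{−1} = 6 (mod 13).
  i = 3 (α = 1): (1−10)(1−11)(1−2)(1−9) = (−9)·(−10)·(−1)·(−8) = 720 ≡ 5, so v_3 = 5^{−1} = 8 (mod 13).
  i = 4 (α = 2): (2−10)(2−11)(2−1)(2−9) = (−8)·(−9)·1·(−7) = −504 ≡ 3, so v_4 = 3^{−1} = 9 (mod 13).
  i = 5 (α = 9): (9−10)(9−11)(9−1)(9−2) = (−1)·(−2)·8·7 = 112 ≡ 8, so v_5 = 8^{−1} = 5 (mod 13).
  v = [11, 6, 8, 9, 5].
Step 2: syndromes of r = [5, 12, 4, 10, 0] (all sums mod 13).
  S_0 = Σ v_i r_i = 11·5 + 6·12 + 8·4 + 9·10 + 5·0 = 249 ≡ 2.
  S_1 = Σ v_i α_i r_i = 11·10·5 + 6·11·12 + 8·1·4 + 9·2·10 + 5·9·0 = 1554 ≡ 7.
  α_i^2 mod 13 = [9, 4, 1, 4, 3].
  S_2 = Σ v_i α_i^2 r_i = 11·9·5 + 6·4·12 + 8·1·4 + 9·4·10 + 5·3·0 = 1175 ≡ 5.
  S = (2, 7, 5) ≠ 0, so r is not a codeword (an error is present).
Step 3: locate the error. For a single error e at position i, S_ℓ = v_i·e·α_i^ℓ, so α_err = S_1/S_0.
  S_0^{−1} = 2^{−1} = 7 (mod 13), so α_err = 7·7 = 49 ≡ 10 = α_1. Error position i = 1.
  Consistency check: S_2/S_1 = 5·2 = 10 ≡ 10 = α_err ✓ (single-error assumption holds).
Step 4: error magnitude e = S_0/v_1 = S_0·∏_{j≠1}(α_1 − α_j) = 2·6 = 12 ≡ 12 (mod 13).
Step 5: correct position 1: c_1 = r_1 − e = 5 − 12 ≡ 6 (mod 13). Hence c = [6, 12, 4, 10, 0].
  Check: interpolating c through the α_i gives m(x) = 11 + 6·x (degree < 2) with m(α_i) = c_i for every i, so c is indeed a codeword.


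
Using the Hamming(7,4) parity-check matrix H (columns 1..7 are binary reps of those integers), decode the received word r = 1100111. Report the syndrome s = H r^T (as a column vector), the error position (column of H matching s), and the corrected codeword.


s = (1, 1, 1)^T, error position = 7, corrected codeword c = 1100110

Compute s = H r^T mod 2 one row at a time:
  s_1 = 0 + 1 + 1 + 1 = 3 ≡ 1 (mod 2).
  s_2 = 1 + 0 + 1 + 1 = 3 ≡ 1 (mod 2).
  s_3 = 1 + 0 + 1 + 1 = 3 ≡ 1 (mod 2).
s = (1, 1, 1)^T — this equals column 7 of H (binary 111), so error is at position 7.
Correct: flip bit 7 of r = 1100111 to get c = 1100110.


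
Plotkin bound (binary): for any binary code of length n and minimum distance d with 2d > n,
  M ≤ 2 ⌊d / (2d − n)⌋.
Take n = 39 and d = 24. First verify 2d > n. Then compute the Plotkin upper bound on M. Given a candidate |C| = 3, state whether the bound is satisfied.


Plotkin bound M ≤ 4; given |C| = 3 ≤ bound (satisfied).

Check applicability: 2d = 48, n = 39.
2d − n = 9 > 0, so Plotkin applies.
Compute d/(2d−n) = 24/9 ≈ 2.6667.
⌊d/(2d−n)⌋ = 2.
Plotkin bound: M ≤ 2·2 = 4.
Given |C| = 3, check: satisfied.
This |C| is below the Plotkin bound.


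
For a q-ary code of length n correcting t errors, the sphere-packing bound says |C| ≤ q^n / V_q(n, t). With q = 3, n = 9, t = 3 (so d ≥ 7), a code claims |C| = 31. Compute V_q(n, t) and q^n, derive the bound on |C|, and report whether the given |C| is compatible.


V_q(n, t) = 835, q^n = 19683, Hamming bound = 23, |C| = 31 > bound (violated).

Step 1: Compute V_q(n, t) = Σ_{j=0}^3 C(n, j) (q−1)^j.
  j = 0: C(9,0)·(2)^0 = 1·1 = 1.
  j = 1: C(9,1)·(2)^1 = 9·2 = 18.
  j = 2: C(9,2)·(2)^2 = 36·4 = 144.
  j = 3: C(9,3)·(2)^3 = 84·8 = 672.
  V_q(n, t) = 1 + 18 + 144 + 672 = 835.
Step 2: q^n = 3^9 = 19683.
Step 3: Hamming bound ⌊q^n / V_q(n,t)⌋ = ⌊19683/835⌋ = 23.
Step 4: Compare |C| = 31 to 23: violated.
The claimed |C| lies above the Hamming bound, so no 3-ary code of length 9 with d ≥ 7 can have 31 codewords.


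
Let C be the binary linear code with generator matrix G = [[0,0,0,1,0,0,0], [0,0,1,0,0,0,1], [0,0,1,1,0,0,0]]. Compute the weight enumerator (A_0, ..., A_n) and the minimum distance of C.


Weight distribution: A_0 = 1, A_1 = 3, A_2 = 3, A_3 = 1. Minimum distance d = 1.

Enumerate all 2^3 = 8 messages m ∈ F_2^3.
For each, compute codeword c = mG in F_2^7, then tally its weight.
  m = 000 → c = 0000000, weight = 0.
  m = 100 → c = 0001000, weight = 1.
  m = 010 → c = 0010001, weight = 2.
  m = 110 → c = 0011001, weight = 3.
  m = 001 → c = 0011000, weight = 2.
  m = 101 → c = 0010000, weight = 1.
  m = 011 → c = 0001001, weight = 2.
  m = 111 → c = 0000001, weight = 1.
Tally weights:
  weight 0: 1 codewords.
  weight 1: 3 codewords.
  weight 2: 3 codewords.
  weight 3: 1 codewords.
Minimum distance d = smallest w > 0 with A_w > 0 = 1.
Sanity: Σ A_w = 8 = 2^3 = 8 ✓.


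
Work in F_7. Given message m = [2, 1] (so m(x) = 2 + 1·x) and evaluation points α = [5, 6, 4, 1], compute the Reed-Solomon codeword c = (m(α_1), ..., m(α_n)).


c = [0, 1, 6, 3]

Message polynomial: m(x) = 2 + 1·x (mod 7).
For each evaluation point α_i, compute m(α_i) mod 7:
  α_1 = 5: Horner steps 1 → 0, so m(5) = 0.
  α_2 = 6: Horner steps 1 → 1, so m(6) = 1.
  α_3 = 4: Horner steps 1 → 6, so m(4) = 6.
  α_4 = 1: Horner steps 1 → 3, so m(1) = 3.
Codeword c = [0, 1, 6, 3] ∈ F_7^4.


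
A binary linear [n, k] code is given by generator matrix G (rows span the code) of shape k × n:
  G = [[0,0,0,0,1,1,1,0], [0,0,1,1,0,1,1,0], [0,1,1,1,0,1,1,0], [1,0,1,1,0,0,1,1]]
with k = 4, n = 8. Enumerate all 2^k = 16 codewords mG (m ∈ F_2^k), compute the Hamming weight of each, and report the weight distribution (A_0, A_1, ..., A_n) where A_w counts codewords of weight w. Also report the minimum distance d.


Weight distribution: A_0 = 1, A_1 = 1, A_3 = 3, A_4 = 5, A_5 = 3, A_6 = 2, A_7 = 1. Minimum distance d = 1.

Enumerate all 2^4 = 16 messages m ∈ F_2^4.
For each, compute codeword c = mG in F_2^8, then tally its weight.
  m = 0000 → c = 00000000, weight = 0.
  m = 1000 → c = 00001110, weight = 3.
  m = 0100 → c = 00110110, weight = 4.
  m = 1100 → c = 00111000, weight = 3.
  m = 0010 → c = 01110110, weight = 5.
  m = 1010 → c = 01111000, weight = 4.
  m = 0110 → c = 01000000, weight = 1.
  m = 1110 → c = 01001110, weight = 4.
  m = 0001 → c = 10110011, weight = 5.
  m = 1001 → c = 10111101, weight = 6.
  m = 0101 → c = 10000101, weight = 3.
  m = 1101 → c = 10001011, weight = 4.
  m = 0011 → c = 11000101, weight = 4.
  m = 1011 → c = 11001011, weight = 5.
  m = 0111 → c = 11110011, weight = 6.
  m = 1111 → c = 11111101, weight = 7.
Tally weights:
  weight 0: 1 codewords.
  weight 1: 1 codewords.
  weight 3: 3 codewords.
  weight 4: 5 codewords.
  weight 5: 3 codewords.
  weight 6: 2 codewords.
  weight 7: 1 codewords.
Minimum distance d = smallest w > 0 with A_w > 0 = 1.
Sanity: Σ A_w = 16 = 2^4 = 16 ✓.


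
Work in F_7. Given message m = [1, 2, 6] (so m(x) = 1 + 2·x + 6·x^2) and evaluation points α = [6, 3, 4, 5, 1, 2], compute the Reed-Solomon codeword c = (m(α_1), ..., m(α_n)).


c = [5, 5, 0, 0, 2, 1]

Message polynomial: m(x) = 1 + 2·x + 6·x^2 (mod 7).
For each evaluation point α_i, compute m(α_i) mod 7:
  α_1 = 6: Horner steps 6 → 3 → 5, so m(6) = 5.
  α_2 = 3: Horner steps 6 → 6 → 5, so m(3) = 5.
  α_3 = 4: Horner steps 6 → 5 → 0, so m(4) = 0.
  α_4 = 5: Horner steps 6 → 4 → 0, so m(5) = 0.
  α_5 = 1: Horner steps 6 → 1 → 2, so m(1) = 2.
  α_6 = 2: Horner steps 6 → 0 → 1, so m(2) = 1.
Codeword c = [5, 5, 0, 0, 2, 1] ∈ F_7^6.


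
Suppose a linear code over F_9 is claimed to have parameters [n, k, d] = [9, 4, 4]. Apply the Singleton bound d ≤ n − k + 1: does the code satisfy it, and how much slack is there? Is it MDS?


Singleton RHS = n − k + 1 = 6, slack = 2, bound satisfied, not MDS.

Singleton bound: d ≤ n − k + 1.
Here n = 9, k = 4, so n − k + 1 = 6.
Given d = 4, check d ≤ 6: YES.
Slack = (n − k + 1) − d = 2.
The code is NOT MDS (slack = 2 > 0).
Description: the claimed parameters are [9, 4, 4]_9; such a code would be non-MDS.


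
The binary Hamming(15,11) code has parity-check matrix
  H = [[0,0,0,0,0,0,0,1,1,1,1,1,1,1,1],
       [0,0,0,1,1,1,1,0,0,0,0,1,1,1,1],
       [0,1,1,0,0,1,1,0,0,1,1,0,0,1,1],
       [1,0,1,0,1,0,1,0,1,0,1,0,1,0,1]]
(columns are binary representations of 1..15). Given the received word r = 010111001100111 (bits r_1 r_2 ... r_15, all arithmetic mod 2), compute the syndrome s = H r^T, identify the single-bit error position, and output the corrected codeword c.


s = (1, 0, 1, 0)^T, error position = 10, corrected codeword c = 010111001000111

Compute s = H r^T mod 2 one row at a time:
  s_1 = 0 + 1 + 1 + 0 + 0 + 1 + 1 + 1 = 5 ≡ 1 (mod 2).
  s_2 = 1 + 1 + 1 + 0 + 0 + 1 + 1 + 1 = 6 ≡ 0 (mod 2).
  s_3 = 1 + 0 + 1 + 0 + 1 + 0 + 1 + 1 = 5 ≡ 1 (mod 2).
  s_4 = 0 + 0 + 1 + 0 + 1 + 0 + 1 + 1 = 4 ≡ 0 (mod 2).
s = (1, 0, 1, 0)^T — this equals column 10 of H (binary 1010), so error is at position 10.
Correct: flip bit 10 of r = 010111001100111 to get c = 010111001000111.


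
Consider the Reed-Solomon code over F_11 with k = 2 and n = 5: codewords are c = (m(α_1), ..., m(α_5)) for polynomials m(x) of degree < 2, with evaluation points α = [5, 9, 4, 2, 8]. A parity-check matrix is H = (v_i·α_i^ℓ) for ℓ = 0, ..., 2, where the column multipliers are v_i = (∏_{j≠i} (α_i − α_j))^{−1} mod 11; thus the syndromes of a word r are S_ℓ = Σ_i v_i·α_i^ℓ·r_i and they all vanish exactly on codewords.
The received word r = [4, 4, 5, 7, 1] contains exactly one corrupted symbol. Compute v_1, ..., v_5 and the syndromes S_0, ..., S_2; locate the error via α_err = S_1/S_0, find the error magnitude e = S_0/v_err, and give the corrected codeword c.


S = (6, 10, 2), error at position 2, error magnitude e = 4, c = [4, 0, 5, 7, 1].

Step 1: column multipliers v_i = (∏_{j≠i}(α_i − α_j))^{−1} mod 11.
  i = 1 (α = 5): (5−9)(5−4)(5−2)(5−8) = (−4)·1·3·(−3) = 36 ≡ 3, so v_1 = 3^{−1} = 4 (mod 11).
  i = 2 (α = 9): (9−5)(9−4)(9−2)(9−8) = 4·5·7·1 = 140 ≡ 8, so v_2 = 8^{−1} = 7 (mod 11).
  i = 3 (α = 4): (4−5)(4−9)(4−2)(4−8) = (−1)·(−5)·2·(−4) = −40 ≡ 4, so v_3 = 4^{−1} = 3 (mod 11).
  i = 4 (α = 2): (2−5)(2−9)(2−4)(2−8) = (−3)·(−7)·(−2)·(−6) = 252 ≡ 10, so v_4 = 10^{−1} = 10 (mod 11).
  i = 5 (α = 8): (8−5)(8−9)(8−4)(8−2) = 3·(−1)·4·6 = −72 ≡ 5, so v_5 = 5^{−1} = 9 (mod 11).
  v = [4, 7, 3, 10, 9].
Step 2: syndromes of r = [4, 4, 5, 7, 1] (all sums mod 11).
  S_0 = Σ v_i r_i = 4·4 + 7·4 + 3·5 + 10·7 + 9·1 = 138 ≡ 6.
  S_1 = Σ v_i α_i r_i = 4·5·4 + 7·9·4 + 3·4·5 + 10·2·7 + 9·8·1 = 604 ≡ 10.
  α_i^2 mod 11 = [3, 4, 5, 4, 9].
  S_2 = Σ v_i α_i^2 r_i = 4·3·4 + 7·4·4 + 3·5·5 + 10·4·7 + 9·9·1 = 596 ≡ 2.
  S = (6, 10, 2) ≠ 0, so r is not a codeword (an error is present).
Step 3: locate the error. For a single error e at position i, S_ℓ = v_i·e·α_i^ℓ, so α_err = S_1/S_0.
  S_0^{−1} = 6^{−1} = 2 (mod 11), so α_err = 10·2 = 20 ≡ 9 = α_2. Error position i = 2.
  Consistency check: S_2/S_1 = 2·10 = 20 ≡ 9 = α_err ✓ (single-error assumption holds).
Step 4: error magnitude e = S_0/v_2 = S_0·∏_{j≠2}(α_2 − α_j) = 6·8 = 48 ≡ 4 (mod 11).
Step 5: correct position 2: c_2 = r_2 − e = 4 − 4 ≡ 0 (mod 11). Hence c = [4, 0, 5, 7, 1].
  Check: interpolating c through the α_i gives m(x) = 9 + 10·x (degree < 2) with m(α_i) = c_i for every i, so c is indeed a codeword.


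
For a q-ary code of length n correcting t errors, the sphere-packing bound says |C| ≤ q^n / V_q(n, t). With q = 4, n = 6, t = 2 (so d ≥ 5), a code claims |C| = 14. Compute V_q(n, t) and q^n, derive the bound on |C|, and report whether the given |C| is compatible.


V_q(n, t) = 154, q^n = 4096, Hamming bound = 26, |C| = 14 ≤ bound (satisfied).

Step 1: Compute V_q(n, t) = Σ_{j=0}^2 C(n, j) (q−1)^j.
  j = 0: C(6,0)·(3)^0 = 1·1 = 1.
  j = 1: C(6,1)·(3)^1 = 6·3 = 18.
  j = 2: C(6,2)·(3)^2 = 15·9 = 135.
  V_q(n, t) = 1 + 18 + 135 = 154.
Step 2: q^n = 4^6 = 4096.
Step 3: Hamming bound ⌊q^n / V_q(n,t)⌋ = ⌊4096/154⌋ = 26.
Step 4: Compare |C| = 14 to 26: satisfied.
The claimed |C| lies below the Hamming bound.


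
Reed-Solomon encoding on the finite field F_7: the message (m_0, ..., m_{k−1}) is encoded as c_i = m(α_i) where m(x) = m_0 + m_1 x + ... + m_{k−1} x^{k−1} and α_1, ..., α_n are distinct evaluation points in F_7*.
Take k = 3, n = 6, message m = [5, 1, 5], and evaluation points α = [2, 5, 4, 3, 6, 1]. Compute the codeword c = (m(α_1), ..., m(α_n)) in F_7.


c = [6, 2, 5, 4, 2, 4]

Message polynomial: m(x) = 5 + 1·x + 5·x^2 (mod 7).
For each evaluation point α_i, compute m(α_i) mod 7:
  α_1 = 2: Horner steps 5 → 4 → 6, so m(2) = 6.
  α_2 = 5: Horner steps 5 → 5 → 2, so m(5) = 2.
  α_3 = 4: Horner steps 5 → 0 → 5, so m(4) = 5.
  α_4 = 3: Horner steps 5 → 2 → 4, so m(3) = 4.
  α_5 = 6: Horner steps 5 → 3 → 2, so m(6) = 2.
  α_6 = 1: Horner steps 5 → 6 → 4, so m(1) = 4.
Codeword c = [6, 2, 5, 4, 2, 4] ∈ F_7^6.


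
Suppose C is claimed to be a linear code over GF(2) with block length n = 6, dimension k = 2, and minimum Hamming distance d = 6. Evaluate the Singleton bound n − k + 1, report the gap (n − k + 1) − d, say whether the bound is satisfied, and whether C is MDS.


Singleton RHS = n − k + 1 = 5, slack = -1, bound violated (no such code; not MDS).

Singleton bound: d ≤ n − k + 1.
Here n = 6, k = 2, so n − k + 1 = 5.
Given d = 6, check d ≤ 5: NO.
Slack = (n − k + 1) − d = -1.
The slack is negative: d = 6 exceeds n − k + 1 = 5 by 1, so the Singleton bound is violated and no linear [6, 2, 6]_2 code can exist. In particular it is not MDS (MDS requires d = n − k + 1 exactly).
Description: the claimed parameters are [6, 2, 6]_2; such a code would be impossible (violates the Singleton bound).


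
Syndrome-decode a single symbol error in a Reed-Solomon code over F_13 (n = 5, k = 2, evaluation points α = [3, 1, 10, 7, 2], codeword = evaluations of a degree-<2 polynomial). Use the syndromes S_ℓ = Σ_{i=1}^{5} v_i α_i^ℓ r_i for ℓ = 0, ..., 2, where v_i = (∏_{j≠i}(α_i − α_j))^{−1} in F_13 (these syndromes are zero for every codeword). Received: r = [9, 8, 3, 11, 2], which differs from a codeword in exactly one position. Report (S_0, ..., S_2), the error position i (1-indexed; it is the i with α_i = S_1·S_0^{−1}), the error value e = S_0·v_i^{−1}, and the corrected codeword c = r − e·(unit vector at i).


S = (9, 12, 3), error at position 3, error magnitude e = 10, c = [9, 8, 6, 11, 2].

Step 1: column multipliers v_i = (∏_{j≠i}(α_i − α_j))^{−1} mod 13.
  i = 1 (α = 3): (3−1)(3−10)(3−7)(3−2) = 2·(−7)·(−4)·1 = 56 ≡ 4, so v_1 = 4^{−1} = 10 (mod 13).
  i = 2 (α = 1): (1−3)(1−10)(1−7)(1−2) = (−2)·(−9)·(−6)·(−1) = 108 ≡ 4, so v_2 = 4^{−1} = 10 (mod 13).
  i = 3 (α = 10): (10−3)(10−1)(10−7)(10−2) = 7·9·3·8 = 1512 ≡ 4, so v_3 = 4^{−1} = 10 (mod 13).
  i = 4 (α = 7): (7−3)(7−1)(7−10)(7−2) = 4·6·(−3)·5 = −360 ≡ 4, so v_4 = 4^{−1} = 10 (mod 13).
  i = 5 (α = 2): (2−3)(2−1)(2−10)(2−7) = (−1)·1·(−8)·(−5) = −40 ≡ 12, so v_5 = 12^{−1} = 12 (mod 13).
  v = [10, 10, 10, 10, 12].
Step 2: syndromes of r = [9, 8, 3, 11, 2] (all sums mod 13).
  S_0 = Σ v_i r_i = 10·9 + 10·8 + 10·3 + 10·11 + 12·2 = 334 ≡ 9.
  S_1 = Σ v_i α_i r_i = 10·3·9 + 10·1·8 + 10·10·3 + 10·7·11 + 12·2·2 = 1468 ≡ 12.
  α_i^2 mod 13 = [9, 1, 9, 10, 4].
  S_2 = Σ v_i α_i^2 r_i = 10·9·9 + 10·1·8 + 10·9·3 + 10·10·11 + 12·4·2 = 2356 ≡ 3.
  S = (9, 12, 3) ≠ 0, so r is not a codeword (an error is present).
Step 3: locate the error. For a single error e at position i, S_ℓ = v_i·e·α_i^ℓ, so α_err = S_1/S_0.
  S_0^{−1} = 9^{−1} = 3 (mod 13), so α_err = 12·3 = 36 ≡ 10 = α_3. Error position i = 3.
  Consistency check: S_2/S_1 = 3·12 = 36 ≡ 10 = α_err ✓ (single-error assumption holds).
Step 4: error magnitude e = S_0/v_3 = S_0·∏_{j≠3}(α_3 − α_j) = 9·4 = 36 ≡ 10 (mod 13).
Step 5: correct position 3: c_3 = r_3 − e = 3 − 10 ≡ 6 (mod 13). Hence c = [9, 8, 6, 11, 2].
  Check: interpolating c through the α_i gives m(x) = 1 + 7·x (degree < 2) with m(α_i) = c_i for every i, so c is indeed a codeword.


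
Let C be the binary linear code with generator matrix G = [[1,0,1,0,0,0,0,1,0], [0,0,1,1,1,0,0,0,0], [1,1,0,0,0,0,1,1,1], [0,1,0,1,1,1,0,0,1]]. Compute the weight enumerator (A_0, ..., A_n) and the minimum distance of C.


Weight distribution: A_0 = 1, A_2 = 1, A_3 = 2, A_4 = 3, A_5 = 6, A_6 = 1, A_8 = 2. Minimum distance d = 2.

Enumerate all 2^4 = 16 messages m ∈ F_2^4.
For each, compute codeword c = mG in F_2^9, then tally its weight.
  m = 0000 → c = 000000000, weight = 0.
  m = 1000 → c = 101000010, weight = 3.
  m = 0100 → c = 001110000, weight = 3.
  m = 1100 → c = 100110010, weight = 4.
  m = 0010 → c = 110000111, weight = 5.
  m = 1010 → c = 011000101, weight = 4.
  m = 0110 → c = 111110111, weight = 8.
  m = 1110 → c = 010110101, weight = 5.
  m = 0001 → c = 010111001, weight = 5.
  m = 1001 → c = 111111011, weight = 8.
  m = 0101 → c = 011001001, weight = 4.
  m = 1101 → c = 110001011, weight = 5.
  m = 0011 → c = 100111110, weight = 6.
  m = 1011 → c = 001111100, weight = 5.
  m = 0111 → c = 101001110, weight = 5.
  m = 1111 → c = 000001100, weight = 2.
Tally weights:
  weight 0: 1 codewords.
  weight 2: 1 codewords.
  weight 3: 2 codewords.
  weight 4: 3 codewords.
  weight 5: 6 codewords.
  weight 6: 1 codewords.
  weight 8: 2 codewords.
Minimum distance d = smallest w > 0 with A_w > 0 = 2.
Sanity: Σ A_w = 16 = 2^4 = 16 ✓.


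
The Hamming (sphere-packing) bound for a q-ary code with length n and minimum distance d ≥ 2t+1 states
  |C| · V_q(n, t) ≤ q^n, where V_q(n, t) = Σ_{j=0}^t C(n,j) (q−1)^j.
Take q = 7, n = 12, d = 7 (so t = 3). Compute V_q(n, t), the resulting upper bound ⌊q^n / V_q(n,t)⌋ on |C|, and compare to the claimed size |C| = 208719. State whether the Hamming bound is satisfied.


V_q(n, t) = 49969, q^n = 13841287201, Hamming bound = 276997, |C| = 208719 ≤ bound (satisfied).

Step 1: Compute V_q(n, t) = Σ_{j=0}^3 C(n, j) (q−1)^j.
  j = 0: C(12,0)·(6)^0 = 1·1 = 1.
  j = 1: C(12,1)·(6)^1 = 12·6 = 72.
  j = 2: C(12,2)·(6)^2 = 66·36 = 2376.
  j = 3: C(12,3)·(6)^3 = 220·216 = 47520.
  V_q(n, t) = 1 + 72 + 2376 + 47520 = 49969.
Step 2: q^n = 7^12 = 13841287201.
Step 3: Hamming bound ⌊q^n / V_q(n,t)⌋ = ⌊13841287201/49969⌋ = 276997.
Step 4: Compare |C| = 208719 to 276997: satisfied.
The claimed |C| lies below the Hamming bound.


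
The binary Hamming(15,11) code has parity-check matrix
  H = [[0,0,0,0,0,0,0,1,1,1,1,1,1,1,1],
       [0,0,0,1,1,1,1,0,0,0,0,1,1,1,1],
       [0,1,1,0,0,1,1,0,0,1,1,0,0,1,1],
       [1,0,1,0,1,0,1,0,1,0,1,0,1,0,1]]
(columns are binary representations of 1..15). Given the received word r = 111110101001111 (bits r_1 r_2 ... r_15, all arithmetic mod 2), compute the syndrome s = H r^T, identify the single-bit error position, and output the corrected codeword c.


s = (1, 1, 1, 1)^T, error position = 15, corrected codeword c = 111110101001110

Compute s = H r^T mod 2 one row at a time:
  s_1 = 0 + 1 + 0 + 0 + 1 + 1 + 1 + 1 = 5 ≡ 1 (mod 2).
  s_2 = 1 + 1 + 0 + 1 + 1 + 1 + 1 + 1 = 7 ≡ 1 (mod 2).
  s_3 = 1 + 1 + 0 + 1 + 0 + 0 + 1 + 1 = 5 ≡ 1 (mod 2).
  s_4 = 1 + 1 + 1 + 1 + 1 + 0 + 1 + 1 = 7 ≡ 1 (mod 2).
s = (1, 1, 1, 1)^T — this equals column 15 of H (binary 1111), so error is at position 15.
Correct: flip bit 15 of r = 111110101001111 to get c = 111110101001110.
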